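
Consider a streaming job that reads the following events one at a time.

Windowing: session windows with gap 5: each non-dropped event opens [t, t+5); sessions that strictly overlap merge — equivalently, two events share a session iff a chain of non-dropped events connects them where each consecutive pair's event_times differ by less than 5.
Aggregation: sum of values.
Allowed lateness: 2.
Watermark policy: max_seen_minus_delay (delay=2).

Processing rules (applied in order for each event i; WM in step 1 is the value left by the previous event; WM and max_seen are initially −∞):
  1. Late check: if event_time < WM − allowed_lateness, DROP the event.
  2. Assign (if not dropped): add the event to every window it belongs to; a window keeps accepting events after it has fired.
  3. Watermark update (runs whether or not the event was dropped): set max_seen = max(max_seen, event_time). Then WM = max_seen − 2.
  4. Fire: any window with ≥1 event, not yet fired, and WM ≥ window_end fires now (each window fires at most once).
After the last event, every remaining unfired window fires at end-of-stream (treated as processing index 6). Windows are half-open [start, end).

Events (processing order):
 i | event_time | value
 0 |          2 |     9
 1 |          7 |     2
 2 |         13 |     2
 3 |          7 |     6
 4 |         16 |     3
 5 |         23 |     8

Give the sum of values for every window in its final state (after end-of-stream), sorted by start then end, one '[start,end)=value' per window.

[2,7)=9 [7,12)=2 [13,21)=5 [23,28)=8

i=0 t=2 v=9: → [2,7); WM=0
i=1 t=7 v=2: → [7,12); WM=5
i=2 t=13 v=2: → [13,18); WM=11
i=3 t=7 v=6: DROP (t<11-2); WM=11
i=4 t=16 v=3: → [13,21); WM=14
i=5 t=23 v=8: → [23,28); WM=21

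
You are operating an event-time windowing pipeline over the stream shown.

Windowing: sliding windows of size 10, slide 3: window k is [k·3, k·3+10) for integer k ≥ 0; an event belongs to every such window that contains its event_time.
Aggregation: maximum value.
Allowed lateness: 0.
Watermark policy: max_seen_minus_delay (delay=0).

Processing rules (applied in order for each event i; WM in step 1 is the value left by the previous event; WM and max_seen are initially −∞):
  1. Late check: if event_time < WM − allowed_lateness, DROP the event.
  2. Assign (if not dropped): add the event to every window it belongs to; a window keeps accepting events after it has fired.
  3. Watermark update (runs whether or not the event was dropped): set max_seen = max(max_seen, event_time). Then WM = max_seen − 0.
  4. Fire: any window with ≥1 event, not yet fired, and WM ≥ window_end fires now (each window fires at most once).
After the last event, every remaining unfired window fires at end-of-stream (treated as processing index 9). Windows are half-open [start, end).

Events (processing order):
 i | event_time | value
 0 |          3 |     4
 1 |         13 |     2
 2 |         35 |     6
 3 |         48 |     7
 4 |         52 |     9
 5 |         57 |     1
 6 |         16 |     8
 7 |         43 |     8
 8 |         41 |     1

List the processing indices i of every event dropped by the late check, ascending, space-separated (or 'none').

i=0 t=3 v=4: → [3,13),[0,10); WM=3
i=1 t=13 v=2: → [12,22),[9,19),[6,16); WM=13; [0,10) fires=4 [3,13) fires=4
i=2 t=35 v=6: → [33,43),[30,40),[27,37); WM=35; [6,16) fires=2 [9,19) fires=2 [12,22) fires=2
i=3 t=48 v=7: → [48,58),[45,55),[42,52),[39,49); WM=48; [27,37) fires=6 [30,40) fires=6 [33,43) fires=6
i=4 t=52 v=9: → [51,61),[48,58),[45,55); WM=52; [39,49) fires=7 [42,52) fires=7
i=5 t=57 v=1: → [57,67),[54,64),[51,61),[48,58); WM=57; [45,55) fires=9
i=6 t=16 v=8: DROP (t<57-0); WM=57
i=7 t=43 v=8: DROP (t<57-0); WM=57
i=8 t=41 v=1: DROP (t<57-0); WM=57

6 7 8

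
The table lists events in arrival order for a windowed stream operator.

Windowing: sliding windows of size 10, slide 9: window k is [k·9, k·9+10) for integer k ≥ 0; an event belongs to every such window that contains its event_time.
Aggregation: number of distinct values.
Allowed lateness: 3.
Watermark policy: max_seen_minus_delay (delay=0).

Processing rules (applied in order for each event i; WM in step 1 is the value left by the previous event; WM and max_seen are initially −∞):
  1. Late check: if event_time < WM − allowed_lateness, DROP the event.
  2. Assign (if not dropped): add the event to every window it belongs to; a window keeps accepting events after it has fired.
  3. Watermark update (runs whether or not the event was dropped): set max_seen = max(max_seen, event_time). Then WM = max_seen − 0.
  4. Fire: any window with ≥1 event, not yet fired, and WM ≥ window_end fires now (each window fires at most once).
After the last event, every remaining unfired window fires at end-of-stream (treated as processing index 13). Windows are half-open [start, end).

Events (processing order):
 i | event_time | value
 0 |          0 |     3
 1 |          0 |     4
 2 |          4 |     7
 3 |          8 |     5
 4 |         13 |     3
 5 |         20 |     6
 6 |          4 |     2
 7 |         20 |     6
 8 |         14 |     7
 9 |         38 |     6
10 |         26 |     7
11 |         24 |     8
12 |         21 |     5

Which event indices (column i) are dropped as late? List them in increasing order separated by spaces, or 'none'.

6 8 10 11 12

i=0 t=0 v=3: → [0,10); WM=0
i=1 t=0 v=4: → [0,10); WM=0
i=2 t=4 v=7: → [0,10); WM=4
i=3 t=8 v=5: → [0,10); WM=8
i=4 t=13 v=3: → [9,19); WM=13; [0,10) fires=4
i=5 t=20 v=6: → [18,28); WM=20; [9,19) fires=1
i=6 t=4 v=2: DROP (t<20-3); WM=20
i=7 t=20 v=6: → [18,28); WM=20
i=8 t=14 v=7: DROP (t<20-3); WM=20
i=9 t=38 v=6: → [36,46); WM=38; [18,28) fires=1
i=10 t=26 v=7: DROP (t<38-3); WM=38
i=11 t=24 v=8: DROP (t<38-3); WM=38
i=12 t=21 v=5: DROP (t<38-3); WM=38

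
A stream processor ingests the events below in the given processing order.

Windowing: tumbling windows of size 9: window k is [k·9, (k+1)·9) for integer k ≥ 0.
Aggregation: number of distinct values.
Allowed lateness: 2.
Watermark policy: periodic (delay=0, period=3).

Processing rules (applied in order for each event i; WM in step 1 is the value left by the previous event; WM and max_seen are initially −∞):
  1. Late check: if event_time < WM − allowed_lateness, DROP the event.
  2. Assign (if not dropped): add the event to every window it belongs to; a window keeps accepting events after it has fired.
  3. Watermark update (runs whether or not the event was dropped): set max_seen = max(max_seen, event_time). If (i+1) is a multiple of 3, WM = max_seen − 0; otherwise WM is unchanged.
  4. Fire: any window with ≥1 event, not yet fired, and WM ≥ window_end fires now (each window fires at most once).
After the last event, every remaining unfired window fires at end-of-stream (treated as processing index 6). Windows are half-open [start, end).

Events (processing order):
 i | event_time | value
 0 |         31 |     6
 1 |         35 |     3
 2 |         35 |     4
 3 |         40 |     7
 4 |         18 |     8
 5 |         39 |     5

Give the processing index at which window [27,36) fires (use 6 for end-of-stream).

5

i=0 t=31 v=6: → [27,36); WM=−∞
i=1 t=35 v=3: → [27,36); WM=−∞
i=2 t=35 v=4: → [27,36); WM=35
i=3 t=40 v=7: → [36,45); WM=35
i=4 t=18 v=8: DROP (t<35-2); WM=35
i=5 t=39 v=5: → [36,45); WM=40; [27,36) fires=3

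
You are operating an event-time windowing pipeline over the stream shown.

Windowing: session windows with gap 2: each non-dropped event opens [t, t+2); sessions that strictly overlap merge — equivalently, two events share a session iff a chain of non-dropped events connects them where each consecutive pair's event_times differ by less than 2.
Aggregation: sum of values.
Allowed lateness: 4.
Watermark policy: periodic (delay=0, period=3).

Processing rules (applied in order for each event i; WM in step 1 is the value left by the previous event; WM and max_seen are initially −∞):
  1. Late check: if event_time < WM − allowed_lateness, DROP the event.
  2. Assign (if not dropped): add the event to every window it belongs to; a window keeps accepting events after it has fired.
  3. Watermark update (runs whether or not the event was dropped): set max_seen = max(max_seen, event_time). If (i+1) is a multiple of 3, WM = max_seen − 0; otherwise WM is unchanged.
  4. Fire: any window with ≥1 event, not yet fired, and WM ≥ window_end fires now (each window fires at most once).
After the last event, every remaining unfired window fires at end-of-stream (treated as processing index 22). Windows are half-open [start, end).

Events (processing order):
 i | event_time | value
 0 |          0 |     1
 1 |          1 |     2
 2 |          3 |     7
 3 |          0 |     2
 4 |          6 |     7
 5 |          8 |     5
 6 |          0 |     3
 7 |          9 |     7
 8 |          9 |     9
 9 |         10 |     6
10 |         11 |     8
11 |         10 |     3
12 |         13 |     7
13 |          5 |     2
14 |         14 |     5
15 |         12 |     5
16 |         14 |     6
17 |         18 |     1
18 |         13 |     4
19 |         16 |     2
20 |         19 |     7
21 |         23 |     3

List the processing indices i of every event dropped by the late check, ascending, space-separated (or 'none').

i=0 t=0 v=1: → [0,2); WM=−∞
i=1 t=1 v=2: → [0,3); WM=−∞
i=2 t=3 v=7: → [3,5); WM=3
i=3 t=0 v=2: → [0,3); WM=3
i=4 t=6 v=7: → [6,8); WM=3
i=5 t=8 v=5: → [8,10); WM=8
i=6 t=0 v=3: DROP (t<8-4); WM=8
i=7 t=9 v=7: → [8,11); WM=8
i=8 t=9 v=9: → [8,11); WM=9
i=9 t=10 v=6: → [8,12); WM=9
i=10 t=11 v=8: → [8,13); WM=9
i=11 t=10 v=3: → [8,13); WM=11
i=12 t=13 v=7: → [13,15); WM=11
i=13 t=5 v=2: DROP (t<11-4); WM=11
i=14 t=14 v=5: → [13,16); WM=14
i=15 t=12 v=5: → [8,16); WM=14
i=16 t=14 v=6: → [8,16); WM=14
i=17 t=18 v=1: → [18,20); WM=18
i=18 t=13 v=4: DROP (t<18-4); WM=18
i=19 t=16 v=2: → [16,18); WM=18
i=20 t=19 v=7: → [18,21); WM=19
i=21 t=23 v=3: → [23,25); WM=19

6 13 18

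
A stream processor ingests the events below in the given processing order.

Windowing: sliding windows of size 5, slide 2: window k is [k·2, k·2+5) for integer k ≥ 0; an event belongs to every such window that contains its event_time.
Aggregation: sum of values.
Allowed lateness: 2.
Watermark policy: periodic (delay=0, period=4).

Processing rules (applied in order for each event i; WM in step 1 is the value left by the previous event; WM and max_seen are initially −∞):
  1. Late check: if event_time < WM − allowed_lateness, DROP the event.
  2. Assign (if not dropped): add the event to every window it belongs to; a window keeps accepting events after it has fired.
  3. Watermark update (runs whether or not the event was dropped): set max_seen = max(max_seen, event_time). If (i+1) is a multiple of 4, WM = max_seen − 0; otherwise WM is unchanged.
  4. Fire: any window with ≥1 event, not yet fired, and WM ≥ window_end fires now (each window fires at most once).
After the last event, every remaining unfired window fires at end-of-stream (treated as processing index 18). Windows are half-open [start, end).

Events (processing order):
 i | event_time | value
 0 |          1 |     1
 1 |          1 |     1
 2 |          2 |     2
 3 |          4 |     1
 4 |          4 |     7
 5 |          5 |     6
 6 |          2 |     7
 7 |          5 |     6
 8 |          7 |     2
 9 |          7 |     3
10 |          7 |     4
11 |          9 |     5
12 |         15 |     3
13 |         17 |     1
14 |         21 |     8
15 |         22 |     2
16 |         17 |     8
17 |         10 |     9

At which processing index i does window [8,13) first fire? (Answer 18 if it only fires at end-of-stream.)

i=0 t=1 v=1: → [0,5); WM=−∞
i=1 t=1 v=1: → [0,5); WM=−∞
i=2 t=2 v=2: → [2,7),[0,5); WM=−∞
i=3 t=4 v=1: → [4,9),[2,7),[0,5); WM=4
i=4 t=4 v=7: → [4,9),[2,7),[0,5); WM=4
i=5 t=5 v=6: → [4,9),[2,7); WM=4
i=6 t=2 v=7: → [2,7),[0,5); WM=4
i=7 t=5 v=6: → [4,9),[2,7); WM=5; [0,5) fires=19
i=8 t=7 v=2: → [6,11),[4,9); WM=5
i=9 t=7 v=3: → [6,11),[4,9); WM=5
i=10 t=7 v=4: → [6,11),[4,9); WM=5
i=11 t=9 v=5: → [8,13),[6,11); WM=9; [2,7) fires=29 [4,9) fires=29
i=12 t=15 v=3: → [14,19),[12,17); WM=9
i=13 t=17 v=1: → [16,21),[14,19); WM=9
i=14 t=21 v=8: → [20,25),[18,23); WM=9
i=15 t=22 v=2: → [22,27),[20,25),[18,23); WM=22; [6,11) fires=14 [8,13) fires=5 [12,17) fires=3 [14,19) fires=4 [16,21) fires=1
i=16 t=17 v=8: DROP (t<22-2); WM=22
i=17 t=10 v=9: DROP (t<22-2); WM=22

15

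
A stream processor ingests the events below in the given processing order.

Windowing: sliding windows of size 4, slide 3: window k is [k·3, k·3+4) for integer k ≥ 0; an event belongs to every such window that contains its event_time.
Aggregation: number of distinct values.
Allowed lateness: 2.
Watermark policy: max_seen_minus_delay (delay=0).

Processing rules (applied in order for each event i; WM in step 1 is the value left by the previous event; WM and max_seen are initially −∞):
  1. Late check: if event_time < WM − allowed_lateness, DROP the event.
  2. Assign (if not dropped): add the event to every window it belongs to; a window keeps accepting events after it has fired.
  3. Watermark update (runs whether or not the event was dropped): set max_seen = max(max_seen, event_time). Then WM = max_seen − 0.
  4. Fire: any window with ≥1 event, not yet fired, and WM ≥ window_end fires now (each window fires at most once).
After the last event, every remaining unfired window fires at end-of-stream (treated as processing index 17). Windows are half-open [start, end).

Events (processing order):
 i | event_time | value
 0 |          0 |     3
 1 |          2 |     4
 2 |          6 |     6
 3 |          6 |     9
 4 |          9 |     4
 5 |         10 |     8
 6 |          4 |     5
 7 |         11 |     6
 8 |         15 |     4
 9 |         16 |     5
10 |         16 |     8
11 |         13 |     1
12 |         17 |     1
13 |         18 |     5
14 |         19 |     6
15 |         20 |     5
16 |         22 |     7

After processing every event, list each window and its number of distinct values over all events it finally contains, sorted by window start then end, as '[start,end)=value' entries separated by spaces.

[0,4)=2 [3,7)=2 [6,10)=3 [9,13)=3 [12,16)=1 [15,19)=4 [18,22)=2 [21,25)=1

i=0 t=0 v=3: → [0,4); WM=0
i=1 t=2 v=4: → [0,4); WM=2
i=2 t=6 v=6: → [6,10),[3,7); WM=6; [0,4) fires=2
i=3 t=6 v=9: → [6,10),[3,7); WM=6
i=4 t=9 v=4: → [9,13),[6,10); WM=9; [3,7) fires=2
i=5 t=10 v=8: → [9,13); WM=10; [6,10) fires=3
i=6 t=4 v=5: DROP (t<10-2); WM=10
i=7 t=11 v=6: → [9,13); WM=11
i=8 t=15 v=4: → [15,19),[12,16); WM=15; [9,13) fires=3
i=9 t=16 v=5: → [15,19); WM=16; [12,16) fires=1
i=10 t=16 v=8: → [15,19); WM=16
i=11 t=13 v=1: DROP (t<16-2); WM=16
i=12 t=17 v=1: → [15,19); WM=17
i=13 t=18 v=5: → [18,22),[15,19); WM=18
i=14 t=19 v=6: → [18,22); WM=19; [15,19) fires=4
i=15 t=20 v=5: → [18,22); WM=20
i=16 t=22 v=7: → [21,25); WM=22; [18,22) fires=2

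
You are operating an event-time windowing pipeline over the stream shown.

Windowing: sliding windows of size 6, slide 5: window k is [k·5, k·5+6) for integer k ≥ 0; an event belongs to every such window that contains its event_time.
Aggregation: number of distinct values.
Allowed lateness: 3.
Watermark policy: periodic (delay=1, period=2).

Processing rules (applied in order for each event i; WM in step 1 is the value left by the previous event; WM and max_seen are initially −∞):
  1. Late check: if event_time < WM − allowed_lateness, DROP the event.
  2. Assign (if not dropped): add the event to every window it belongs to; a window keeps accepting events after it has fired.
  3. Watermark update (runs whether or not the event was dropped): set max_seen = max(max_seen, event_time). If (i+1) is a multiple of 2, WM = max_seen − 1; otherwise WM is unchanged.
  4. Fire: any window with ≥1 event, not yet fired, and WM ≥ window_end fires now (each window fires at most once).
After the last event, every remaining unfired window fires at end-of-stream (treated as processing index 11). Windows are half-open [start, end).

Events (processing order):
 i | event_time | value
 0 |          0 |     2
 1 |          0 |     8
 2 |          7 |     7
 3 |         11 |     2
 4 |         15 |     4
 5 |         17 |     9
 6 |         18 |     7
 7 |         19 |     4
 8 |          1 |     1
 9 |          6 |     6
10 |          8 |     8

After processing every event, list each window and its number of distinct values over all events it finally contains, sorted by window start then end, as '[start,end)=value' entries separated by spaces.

[0,6)=2 [5,11)=1 [10,16)=2 [15,21)=3

i=0 t=0 v=2: → [0,6); WM=−∞
i=1 t=0 v=8: → [0,6); WM=-1
i=2 t=7 v=7: → [5,11); WM=-1
i=3 t=11 v=2: → [10,16); WM=10; [0,6) fires=2
i=4 t=15 v=4: → [15,21),[10,16); WM=10
i=5 t=17 v=9: → [15,21); WM=16; [5,11) fires=1 [10,16) fires=2
i=6 t=18 v=7: → [15,21); WM=16
i=7 t=19 v=4: → [15,21); WM=18
i=8 t=1 v=1: DROP (t<18-3); WM=18
i=9 t=6 v=6: DROP (t<18-3); WM=18
i=10 t=8 v=8: DROP (t<18-3); WM=18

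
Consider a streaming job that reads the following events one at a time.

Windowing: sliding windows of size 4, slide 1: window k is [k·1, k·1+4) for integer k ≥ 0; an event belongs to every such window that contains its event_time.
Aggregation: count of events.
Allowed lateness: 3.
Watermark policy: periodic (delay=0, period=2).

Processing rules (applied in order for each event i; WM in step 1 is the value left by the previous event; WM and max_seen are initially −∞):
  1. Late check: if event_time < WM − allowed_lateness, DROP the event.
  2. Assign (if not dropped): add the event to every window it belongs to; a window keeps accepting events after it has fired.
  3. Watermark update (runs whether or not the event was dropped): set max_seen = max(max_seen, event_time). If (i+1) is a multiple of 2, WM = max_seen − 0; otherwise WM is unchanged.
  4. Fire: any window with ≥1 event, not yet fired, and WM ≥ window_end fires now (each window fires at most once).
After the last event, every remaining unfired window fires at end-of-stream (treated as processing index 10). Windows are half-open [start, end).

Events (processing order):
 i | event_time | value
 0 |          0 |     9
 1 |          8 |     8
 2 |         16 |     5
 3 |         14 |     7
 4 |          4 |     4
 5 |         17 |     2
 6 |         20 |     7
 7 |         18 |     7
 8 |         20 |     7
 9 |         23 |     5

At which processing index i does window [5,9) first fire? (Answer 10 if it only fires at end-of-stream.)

3

i=0 t=0 v=9: → [0,4); WM=−∞
i=1 t=8 v=8: → [8,12),[7,11),[6,10),[5,9); WM=8; [0,4) fires=1
i=2 t=16 v=5: → [16,20),[15,19),[14,18),[13,17); WM=8
i=3 t=14 v=7: → [14,18),[13,17),[12,16),[11,15); WM=16; [5,9) fires=1 [6,10) fires=1 [7,11) fires=1 [8,12) fires=1 [11,15) fires=1 [12,16) fires=1
i=4 t=4 v=4: DROP (t<16-3); WM=16
i=5 t=17 v=2: → [17,21),[16,20),[15,19),[14,18); WM=17; [13,17) fires=2
i=6 t=20 v=7: → [20,24),[19,23),[18,22),[17,21); WM=17
i=7 t=18 v=7: → [18,22),[17,21),[16,20),[15,19); WM=20; [14,18) fires=3 [15,19) fires=3 [16,20) fires=3
i=8 t=20 v=7: → [20,24),[19,23),[18,22),[17,21); WM=20
i=9 t=23 v=5: → [23,27),[22,26),[21,25),[20,24); WM=23; [17,21) fires=4 [18,22) fires=3 [19,23) fires=2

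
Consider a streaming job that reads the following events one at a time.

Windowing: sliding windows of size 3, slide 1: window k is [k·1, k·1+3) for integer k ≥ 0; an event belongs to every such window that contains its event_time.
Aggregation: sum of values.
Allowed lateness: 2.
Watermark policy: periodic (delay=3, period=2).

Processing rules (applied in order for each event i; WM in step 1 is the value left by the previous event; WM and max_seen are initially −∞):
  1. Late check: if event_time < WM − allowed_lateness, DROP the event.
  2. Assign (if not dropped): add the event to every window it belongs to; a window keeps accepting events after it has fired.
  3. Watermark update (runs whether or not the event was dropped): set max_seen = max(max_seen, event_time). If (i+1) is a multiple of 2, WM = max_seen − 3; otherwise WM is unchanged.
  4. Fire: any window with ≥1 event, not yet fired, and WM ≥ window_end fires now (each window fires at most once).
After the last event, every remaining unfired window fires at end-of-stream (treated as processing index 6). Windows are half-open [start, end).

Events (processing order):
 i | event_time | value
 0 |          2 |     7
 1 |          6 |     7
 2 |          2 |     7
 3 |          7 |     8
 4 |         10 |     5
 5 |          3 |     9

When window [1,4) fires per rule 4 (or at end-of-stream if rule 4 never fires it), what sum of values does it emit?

14

i=0 t=2 v=7: → [2,5),[1,4),[0,3); WM=−∞
i=1 t=6 v=7: → [6,9),[5,8),[4,7); WM=3; [0,3) fires=7
i=2 t=2 v=7: → [2,5),[1,4),[0,3); WM=3
i=3 t=7 v=8: → [7,10),[6,9),[5,8); WM=4; [1,4) fires=14
i=4 t=10 v=5: → [10,13),[9,12),[8,11); WM=4
i=5 t=3 v=9: → [3,6),[2,5),[1,4); WM=7; [2,5) fires=23 [3,6) fires=9 [4,7) fires=7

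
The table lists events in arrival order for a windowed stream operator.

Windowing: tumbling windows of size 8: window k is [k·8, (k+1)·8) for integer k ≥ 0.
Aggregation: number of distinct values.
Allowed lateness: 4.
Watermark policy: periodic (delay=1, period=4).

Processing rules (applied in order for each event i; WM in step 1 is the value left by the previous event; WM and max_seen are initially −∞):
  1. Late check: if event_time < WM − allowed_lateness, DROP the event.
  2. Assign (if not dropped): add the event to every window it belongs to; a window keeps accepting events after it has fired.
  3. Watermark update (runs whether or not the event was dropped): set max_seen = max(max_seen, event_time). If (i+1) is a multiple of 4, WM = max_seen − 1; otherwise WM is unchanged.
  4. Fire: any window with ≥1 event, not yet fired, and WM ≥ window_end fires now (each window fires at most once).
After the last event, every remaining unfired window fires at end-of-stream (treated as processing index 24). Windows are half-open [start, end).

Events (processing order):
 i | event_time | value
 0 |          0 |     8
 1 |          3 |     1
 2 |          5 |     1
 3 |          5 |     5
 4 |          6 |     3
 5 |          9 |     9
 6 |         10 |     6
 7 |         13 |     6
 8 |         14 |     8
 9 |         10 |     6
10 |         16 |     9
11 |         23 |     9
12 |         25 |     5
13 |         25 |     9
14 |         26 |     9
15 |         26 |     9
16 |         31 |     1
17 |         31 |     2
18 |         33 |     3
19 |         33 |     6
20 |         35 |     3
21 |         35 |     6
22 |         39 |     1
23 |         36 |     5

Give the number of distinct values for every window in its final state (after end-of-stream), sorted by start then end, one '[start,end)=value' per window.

[0,8)=4 [8,16)=3 [16,24)=1 [24,32)=4 [32,40)=4

i=0 t=0 v=8: → [0,8); WM=−∞
i=1 t=3 v=1: → [0,8); WM=−∞
i=2 t=5 v=1: → [0,8); WM=−∞
i=3 t=5 v=5: → [0,8); WM=4
i=4 t=6 v=3: → [0,8); WM=4
i=5 t=9 v=9: → [8,16); WM=4
i=6 t=10 v=6: → [8,16); WM=4
i=7 t=13 v=6: → [8,16); WM=12; [0,8) fires=4
i=8 t=14 v=8: → [8,16); WM=12
i=9 t=10 v=6: → [8,16); WM=12
i=10 t=16 v=9: → [16,24); WM=12
i=11 t=23 v=9: → [16,24); WM=22; [8,16) fires=3
i=12 t=25 v=5: → [24,32); WM=22
i=13 t=25 v=9: → [24,32); WM=22
i=14 t=26 v=9: → [24,32); WM=22
i=15 t=26 v=9: → [24,32); WM=25; [16,24) fires=1
i=16 t=31 v=1: → [24,32); WM=25
i=17 t=31 v=2: → [24,32); WM=25
i=18 t=33 v=3: → [32,40); WM=25
i=19 t=33 v=6: → [32,40); WM=32; [24,32) fires=4
i=20 t=35 v=3: → [32,40); WM=32
i=21 t=35 v=6: → [32,40); WM=32
i=22 t=39 v=1: → [32,40); WM=32
i=23 t=36 v=5: → [32,40); WM=38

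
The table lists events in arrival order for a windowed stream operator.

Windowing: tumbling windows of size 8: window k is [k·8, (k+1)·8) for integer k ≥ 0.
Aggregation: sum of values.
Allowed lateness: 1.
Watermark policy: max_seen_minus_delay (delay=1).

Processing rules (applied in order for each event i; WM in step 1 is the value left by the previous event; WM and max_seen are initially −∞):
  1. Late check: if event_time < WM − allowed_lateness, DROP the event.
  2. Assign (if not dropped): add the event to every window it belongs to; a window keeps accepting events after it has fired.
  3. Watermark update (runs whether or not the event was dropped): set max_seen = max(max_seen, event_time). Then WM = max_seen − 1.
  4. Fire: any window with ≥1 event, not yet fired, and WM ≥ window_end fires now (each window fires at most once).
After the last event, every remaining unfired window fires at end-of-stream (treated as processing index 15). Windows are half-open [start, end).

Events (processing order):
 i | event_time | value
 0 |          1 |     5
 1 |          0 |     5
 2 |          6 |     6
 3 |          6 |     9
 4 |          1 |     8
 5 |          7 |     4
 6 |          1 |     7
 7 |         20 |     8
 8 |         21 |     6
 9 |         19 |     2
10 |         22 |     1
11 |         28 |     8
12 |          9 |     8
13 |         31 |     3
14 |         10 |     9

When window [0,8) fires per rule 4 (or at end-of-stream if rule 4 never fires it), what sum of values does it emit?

i=0 t=1 v=5: → [0,8); WM=0
i=1 t=0 v=5: → [0,8); WM=0
i=2 t=6 v=6: → [0,8); WM=5
i=3 t=6 v=9: → [0,8); WM=5
i=4 t=1 v=8: DROP (t<5-1); WM=5
i=5 t=7 v=4: → [0,8); WM=6
i=6 t=1 v=7: DROP (t<6-1); WM=6
i=7 t=20 v=8: → [16,24); WM=19; [0,8) fires=29
i=8 t=21 v=6: → [16,24); WM=20
i=9 t=19 v=2: → [16,24); WM=20
i=10 t=22 v=1: → [16,24); WM=21
i=11 t=28 v=8: → [24,32); WM=27; [16,24) fires=17
i=12 t=9 v=8: DROP (t<27-1); WM=27
i=13 t=31 v=3: → [24,32); WM=30
i=14 t=10 v=9: DROP (t<30-1); WM=30

29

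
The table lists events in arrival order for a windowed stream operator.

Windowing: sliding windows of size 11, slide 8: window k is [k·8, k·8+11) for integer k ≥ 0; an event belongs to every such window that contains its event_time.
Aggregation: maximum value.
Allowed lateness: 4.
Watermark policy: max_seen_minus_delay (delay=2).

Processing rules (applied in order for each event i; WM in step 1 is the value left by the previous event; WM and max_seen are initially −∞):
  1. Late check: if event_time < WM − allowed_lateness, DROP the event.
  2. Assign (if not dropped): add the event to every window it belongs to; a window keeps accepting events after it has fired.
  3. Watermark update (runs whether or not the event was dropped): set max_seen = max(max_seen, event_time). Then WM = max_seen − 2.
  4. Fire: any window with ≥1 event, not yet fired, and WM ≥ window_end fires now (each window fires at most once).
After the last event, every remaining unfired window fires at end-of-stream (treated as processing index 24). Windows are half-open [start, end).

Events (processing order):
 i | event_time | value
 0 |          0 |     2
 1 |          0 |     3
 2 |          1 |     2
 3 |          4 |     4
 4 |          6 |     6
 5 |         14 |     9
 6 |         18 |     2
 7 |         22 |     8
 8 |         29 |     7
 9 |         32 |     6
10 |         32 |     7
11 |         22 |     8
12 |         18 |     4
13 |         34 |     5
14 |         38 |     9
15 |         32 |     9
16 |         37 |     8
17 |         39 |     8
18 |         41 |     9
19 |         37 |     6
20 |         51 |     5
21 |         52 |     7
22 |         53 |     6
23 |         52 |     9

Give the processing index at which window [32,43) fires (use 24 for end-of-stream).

20

i=0 t=0 v=2: → [0,11); WM=-2
i=1 t=0 v=3: → [0,11); WM=-2
i=2 t=1 v=2: → [0,11); WM=-1
i=3 t=4 v=4: → [0,11); WM=2
i=4 t=6 v=6: → [0,11); WM=4
i=5 t=14 v=9: → [8,19); WM=12; [0,11) fires=6
i=6 t=18 v=2: → [16,27),[8,19); WM=16
i=7 t=22 v=8: → [16,27); WM=20; [8,19) fires=9
i=8 t=29 v=7: → [24,35); WM=27; [16,27) fires=8
i=9 t=32 v=6: → [32,43),[24,35); WM=30
i=10 t=32 v=7: → [32,43),[24,35); WM=30
i=11 t=22 v=8: DROP (t<30-4); WM=30
i=12 t=18 v=4: DROP (t<30-4); WM=30
i=13 t=34 v=5: → [32,43),[24,35); WM=32
i=14 t=38 v=9: → [32,43); WM=36; [24,35) fires=7
i=15 t=32 v=9: → [32,43),[24,35); WM=36
i=16 t=37 v=8: → [32,43); WM=36
i=17 t=39 v=8: → [32,43); WM=37
i=18 t=41 v=9: → [40,51),[32,43); WM=39
i=19 t=37 v=6: → [32,43); WM=39
i=20 t=51 v=5: → [48,59); WM=49; [32,43) fires=9
i=21 t=52 v=7: → [48,59); WM=50
i=22 t=53 v=6: → [48,59); WM=51; [40,51) fires=9
i=23 t=52 v=9: → [48,59); WM=51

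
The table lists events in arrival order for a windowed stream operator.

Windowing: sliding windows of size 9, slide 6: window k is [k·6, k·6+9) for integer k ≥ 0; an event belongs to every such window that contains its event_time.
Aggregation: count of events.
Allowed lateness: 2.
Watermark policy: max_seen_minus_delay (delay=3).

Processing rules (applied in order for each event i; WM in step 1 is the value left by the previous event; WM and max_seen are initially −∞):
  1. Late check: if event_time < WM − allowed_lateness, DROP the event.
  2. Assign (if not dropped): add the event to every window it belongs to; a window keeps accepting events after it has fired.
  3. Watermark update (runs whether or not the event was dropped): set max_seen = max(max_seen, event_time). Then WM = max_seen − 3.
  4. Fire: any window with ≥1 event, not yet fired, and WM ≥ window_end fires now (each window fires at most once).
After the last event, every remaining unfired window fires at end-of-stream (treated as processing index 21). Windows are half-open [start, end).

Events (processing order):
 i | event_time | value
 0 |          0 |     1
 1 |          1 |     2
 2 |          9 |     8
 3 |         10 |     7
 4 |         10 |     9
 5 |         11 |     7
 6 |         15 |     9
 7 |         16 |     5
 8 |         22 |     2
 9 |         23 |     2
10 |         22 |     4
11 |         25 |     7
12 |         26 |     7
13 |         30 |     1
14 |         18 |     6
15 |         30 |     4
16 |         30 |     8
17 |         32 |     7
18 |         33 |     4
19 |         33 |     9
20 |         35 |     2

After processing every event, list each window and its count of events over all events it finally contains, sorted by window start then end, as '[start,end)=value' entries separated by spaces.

[0,9)=2 [6,15)=4 [12,21)=2 [18,27)=5 [24,33)=6 [30,39)=7

i=0 t=0 v=1: → [0,9); WM=-3
i=1 t=1 v=2: → [0,9); WM=-2
i=2 t=9 v=8: → [6,15); WM=6
i=3 t=10 v=7: → [6,15); WM=7
i=4 t=10 v=9: → [6,15); WM=7
i=5 t=11 v=7: → [6,15); WM=8
i=6 t=15 v=9: → [12,21); WM=12; [0,9) fires=2
i=7 t=16 v=5: → [12,21); WM=13
i=8 t=22 v=2: → [18,27); WM=19; [6,15) fires=4
i=9 t=23 v=2: → [18,27); WM=20
i=10 t=22 v=4: → [18,27); WM=20
i=11 t=25 v=7: → [24,33),[18,27); WM=22; [12,21) fires=2
i=12 t=26 v=7: → [24,33),[18,27); WM=23
i=13 t=30 v=1: → [30,39),[24,33); WM=27; [18,27) fires=5
i=14 t=18 v=6: DROP (t<27-2); WM=27
i=15 t=30 v=4: → [30,39),[24,33); WM=27
i=16 t=30 v=8: → [30,39),[24,33); WM=27
i=17 t=32 v=7: → [30,39),[24,33); WM=29
i=18 t=33 v=4: → [30,39); WM=30
i=19 t=33 v=9: → [30,39); WM=30
i=20 t=35 v=2: → [30,39); WM=32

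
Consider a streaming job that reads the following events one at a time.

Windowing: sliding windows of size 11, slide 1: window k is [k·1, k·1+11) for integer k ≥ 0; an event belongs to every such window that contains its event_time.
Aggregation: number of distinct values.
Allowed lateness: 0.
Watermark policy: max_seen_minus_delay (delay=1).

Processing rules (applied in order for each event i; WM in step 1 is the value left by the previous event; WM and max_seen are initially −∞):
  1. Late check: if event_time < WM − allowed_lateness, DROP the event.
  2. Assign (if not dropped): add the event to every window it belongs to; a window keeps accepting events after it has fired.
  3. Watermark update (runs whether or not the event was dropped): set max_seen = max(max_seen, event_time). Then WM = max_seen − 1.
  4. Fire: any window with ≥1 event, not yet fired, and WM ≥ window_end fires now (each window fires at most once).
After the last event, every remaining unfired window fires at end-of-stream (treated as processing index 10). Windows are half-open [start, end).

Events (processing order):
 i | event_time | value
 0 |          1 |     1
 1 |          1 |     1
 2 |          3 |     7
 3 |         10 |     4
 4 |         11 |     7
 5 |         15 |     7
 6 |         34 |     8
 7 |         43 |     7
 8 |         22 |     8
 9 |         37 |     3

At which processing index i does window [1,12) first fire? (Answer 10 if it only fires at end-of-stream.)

5

i=0 t=1 v=1: → [1,12),[0,11); WM=0
i=1 t=1 v=1: → [1,12),[0,11); WM=0
i=2 t=3 v=7: → [3,14),[2,13),[1,12),[0,11); WM=2
i=3 t=10 v=4: → [10,21),[9,20),[8,19),[7,18),[6,17),[5,16),[4,15),[3,14),[2,13),[1,12),[0,11); WM=9
i=4 t=11 v=7: → [11,22),[10,21),[9,20),[8,19),[7,18),[6,17),[5,16),[4,15),[3,14),[2,13),[1,12); WM=10
i=5 t=15 v=7: → [15,26),[14,25),[13,24),[12,23),[11,22),[10,21),[9,20),[8,19),[7,18),[6,17),[5,16); WM=14; [0,11) fires=3 [1,12) fires=3 [2,13) fires=2 [3,14) fires=2
i=6 t=34 v=8: → [34,45),[33,44),[32,43),[31,42),[30,41),[29,40),[28,39),[27,38),[26,37),[25,36),[24,35); WM=33; [4,15) fires=2 [5,16) fires=2 [6,17) fires=2 [7,18) fires=2 [8,19) fires=2 [9,20) fires=2 [10,21) fires=2 [11,22) fires=1 [12,23) fires=1 [13,24) fires=1 [14,25) fires=1 [15,26) fires=1
i=7 t=43 v=7: → [43,54),[42,53),[41,52),[40,51),[39,50),[38,49),[37,48),[36,47),[35,46),[34,45),[33,44); WM=42; [24,35) fires=1 [25,36) fires=1 [26,37) fires=1 [27,38) fires=1 [28,39) fires=1 [29,40) fires=1 [30,41) fires=1 [31,42) fires=1
i=8 t=22 v=8: DROP (t<42-0); WM=42
i=9 t=37 v=3: DROP (t<42-0); WM=42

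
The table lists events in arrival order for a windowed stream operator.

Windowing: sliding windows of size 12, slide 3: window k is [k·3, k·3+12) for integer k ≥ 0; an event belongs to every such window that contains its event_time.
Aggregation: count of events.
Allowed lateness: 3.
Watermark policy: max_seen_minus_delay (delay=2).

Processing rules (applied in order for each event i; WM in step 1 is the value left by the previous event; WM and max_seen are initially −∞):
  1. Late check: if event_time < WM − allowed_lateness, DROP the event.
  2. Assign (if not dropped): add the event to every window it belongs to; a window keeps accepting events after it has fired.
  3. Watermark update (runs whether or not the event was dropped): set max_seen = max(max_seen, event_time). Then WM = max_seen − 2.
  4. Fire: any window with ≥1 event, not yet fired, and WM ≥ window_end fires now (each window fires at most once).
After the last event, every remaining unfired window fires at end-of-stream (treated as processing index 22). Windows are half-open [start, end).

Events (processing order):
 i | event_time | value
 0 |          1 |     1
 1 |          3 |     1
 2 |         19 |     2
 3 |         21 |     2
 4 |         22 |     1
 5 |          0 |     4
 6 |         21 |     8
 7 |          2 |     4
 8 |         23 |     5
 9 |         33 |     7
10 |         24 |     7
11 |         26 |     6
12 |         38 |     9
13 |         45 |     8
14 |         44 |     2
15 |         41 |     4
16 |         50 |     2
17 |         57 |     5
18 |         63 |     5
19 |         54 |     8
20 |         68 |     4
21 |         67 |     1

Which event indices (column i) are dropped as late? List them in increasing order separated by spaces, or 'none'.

i=0 t=1 v=1: → [0,12); WM=-1
i=1 t=3 v=1: → [3,15),[0,12); WM=1
i=2 t=19 v=2: → [18,30),[15,27),[12,24),[9,21); WM=17; [0,12) fires=2 [3,15) fires=1
i=3 t=21 v=2: → [21,33),[18,30),[15,27),[12,24); WM=19
i=4 t=22 v=1: → [21,33),[18,30),[15,27),[12,24); WM=20
i=5 t=0 v=4: DROP (t<20-3); WM=20
i=6 t=21 v=8: → [21,33),[18,30),[15,27),[12,24); WM=20
i=7 t=2 v=4: DROP (t<20-3); WM=20
i=8 t=23 v=5: → [21,33),[18,30),[15,27),[12,24); WM=21; [9,21) fires=1
i=9 t=33 v=7: → [33,45),[30,42),[27,39),[24,36); WM=31; [12,24) fires=5 [15,27) fires=5 [18,30) fires=5
i=10 t=24 v=7: DROP (t<31-3); WM=31
i=11 t=26 v=6: DROP (t<31-3); WM=31
i=12 t=38 v=9: → [36,48),[33,45),[30,42),[27,39); WM=36; [21,33) fires=4 [24,36) fires=1
i=13 t=45 v=8: → [45,57),[42,54),[39,51),[36,48); WM=43; [27,39) fires=2 [30,42) fires=2
i=14 t=44 v=2: → [42,54),[39,51),[36,48),[33,45); WM=43
i=15 t=41 v=4: → [39,51),[36,48),[33,45),[30,42); WM=43
i=16 t=50 v=2: → [48,60),[45,57),[42,54),[39,51); WM=48; [33,45) fires=4 [36,48) fires=4
i=17 t=57 v=5: → [57,69),[54,66),[51,63),[48,60); WM=55; [39,51) fires=4 [42,54) fires=3
i=18 t=63 v=5: → [63,75),[60,72),[57,69),[54,66); WM=61; [45,57) fires=2 [48,60) fires=2
i=19 t=54 v=8: DROP (t<61-3); WM=61
i=20 t=68 v=4: → [66,78),[63,75),[60,72),[57,69); WM=66; [51,63) fires=1 [54,66) fires=2
i=21 t=67 v=1: → [66,78),[63,75),[60,72),[57,69); WM=66

5 7 10 11 19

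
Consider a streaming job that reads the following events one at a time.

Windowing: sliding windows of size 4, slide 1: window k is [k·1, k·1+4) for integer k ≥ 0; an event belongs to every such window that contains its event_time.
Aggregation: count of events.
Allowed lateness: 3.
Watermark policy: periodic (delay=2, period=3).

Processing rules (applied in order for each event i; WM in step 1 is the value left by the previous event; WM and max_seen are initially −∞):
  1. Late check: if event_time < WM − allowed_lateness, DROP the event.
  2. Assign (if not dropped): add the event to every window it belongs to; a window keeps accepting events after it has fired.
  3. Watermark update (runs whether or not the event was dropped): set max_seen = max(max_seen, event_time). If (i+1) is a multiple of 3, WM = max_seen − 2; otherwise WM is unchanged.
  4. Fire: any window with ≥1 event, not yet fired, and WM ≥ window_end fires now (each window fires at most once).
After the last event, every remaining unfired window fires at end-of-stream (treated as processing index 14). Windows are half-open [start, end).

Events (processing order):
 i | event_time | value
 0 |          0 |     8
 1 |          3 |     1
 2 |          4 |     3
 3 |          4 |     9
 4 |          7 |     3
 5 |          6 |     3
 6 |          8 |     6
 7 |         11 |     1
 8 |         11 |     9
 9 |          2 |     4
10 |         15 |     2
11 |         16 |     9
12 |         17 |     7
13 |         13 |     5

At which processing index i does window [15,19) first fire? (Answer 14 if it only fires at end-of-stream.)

14

i=0 t=0 v=8: → [0,4); WM=−∞
i=1 t=3 v=1: → [3,7),[2,6),[1,5),[0,4); WM=−∞
i=2 t=4 v=3: → [4,8),[3,7),[2,6),[1,5); WM=2
i=3 t=4 v=9: → [4,8),[3,7),[2,6),[1,5); WM=2
i=4 t=7 v=3: → [7,11),[6,10),[5,9),[4,8); WM=2
i=5 t=6 v=3: → [6,10),[5,9),[4,8),[3,7); WM=5; [0,4) fires=2 [1,5) fires=3
i=6 t=8 v=6: → [8,12),[7,11),[6,10),[5,9); WM=5
i=7 t=11 v=1: → [11,15),[10,14),[9,13),[8,12); WM=5
i=8 t=11 v=9: → [11,15),[10,14),[9,13),[8,12); WM=9; [2,6) fires=3 [3,7) fires=4 [4,8) fires=4 [5,9) fires=3
i=9 t=2 v=4: DROP (t<9-3); WM=9
i=10 t=15 v=2: → [15,19),[14,18),[13,17),[12,16); WM=9
i=11 t=16 v=9: → [16,20),[15,19),[14,18),[13,17); WM=14; [6,10) fires=3 [7,11) fires=2 [8,12) fires=3 [9,13) fires=2 [10,14) fires=2
i=12 t=17 v=7: → [17,21),[16,20),[15,19),[14,18); WM=14
i=13 t=13 v=5: → [13,17),[12,16),[11,15),[10,14); WM=14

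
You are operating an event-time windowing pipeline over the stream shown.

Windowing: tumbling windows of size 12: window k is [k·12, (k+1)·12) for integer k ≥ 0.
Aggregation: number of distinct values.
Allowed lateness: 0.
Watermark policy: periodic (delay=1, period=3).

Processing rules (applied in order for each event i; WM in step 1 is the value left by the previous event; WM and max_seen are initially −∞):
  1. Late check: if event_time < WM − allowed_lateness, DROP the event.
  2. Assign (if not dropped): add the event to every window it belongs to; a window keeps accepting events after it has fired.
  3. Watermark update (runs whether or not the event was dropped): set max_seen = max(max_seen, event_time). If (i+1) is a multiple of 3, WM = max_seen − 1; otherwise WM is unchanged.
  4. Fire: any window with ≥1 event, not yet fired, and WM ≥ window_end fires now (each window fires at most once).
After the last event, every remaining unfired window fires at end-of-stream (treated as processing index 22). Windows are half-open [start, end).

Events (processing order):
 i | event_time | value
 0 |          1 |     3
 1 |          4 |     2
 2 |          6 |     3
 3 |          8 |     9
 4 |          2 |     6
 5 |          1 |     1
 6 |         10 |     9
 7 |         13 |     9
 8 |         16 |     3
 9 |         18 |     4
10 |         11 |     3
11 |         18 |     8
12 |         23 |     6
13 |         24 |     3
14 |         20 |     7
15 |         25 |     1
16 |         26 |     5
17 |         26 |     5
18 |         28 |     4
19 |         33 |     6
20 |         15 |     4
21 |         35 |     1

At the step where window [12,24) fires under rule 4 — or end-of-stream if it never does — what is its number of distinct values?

6

i=0 t=1 v=3: → [0,12); WM=−∞
i=1 t=4 v=2: → [0,12); WM=−∞
i=2 t=6 v=3: → [0,12); WM=5
i=3 t=8 v=9: → [0,12); WM=5
i=4 t=2 v=6: DROP (t<5-0); WM=5
i=5 t=1 v=1: DROP (t<5-0); WM=7
i=6 t=10 v=9: → [0,12); WM=7
i=7 t=13 v=9: → [12,24); WM=7
i=8 t=16 v=3: → [12,24); WM=15; [0,12) fires=3
i=9 t=18 v=4: → [12,24); WM=15
i=10 t=11 v=3: DROP (t<15-0); WM=15
i=11 t=18 v=8: → [12,24); WM=17
i=12 t=23 v=6: → [12,24); WM=17
i=13 t=24 v=3: → [24,36); WM=17
i=14 t=20 v=7: → [12,24); WM=23
i=15 t=25 v=1: → [24,36); WM=23
i=16 t=26 v=5: → [24,36); WM=23
i=17 t=26 v=5: → [24,36); WM=25; [12,24) fires=6
i=18 t=28 v=4: → [24,36); WM=25
i=19 t=33 v=6: → [24,36); WM=25
i=20 t=15 v=4: DROP (t<25-0); WM=32
i=21 t=35 v=1: → [24,36); WM=32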